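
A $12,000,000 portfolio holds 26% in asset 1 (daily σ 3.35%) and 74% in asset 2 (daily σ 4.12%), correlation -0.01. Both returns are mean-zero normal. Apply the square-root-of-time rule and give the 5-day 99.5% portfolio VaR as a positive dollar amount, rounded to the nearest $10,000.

σ_p = √(0.26²·3.35² + 0.74²·4.12² + 2·-0.01·0.26·0.74·3.35·4.12) = 3.162%.
σ_{5d} = 3.162% × √5 = 7.070%.
z(99.5%) = 2.576.
VaR = 2.576 × 7.070% = 18.212%; on $12,000,000 that is $2,185,440.

$2,190,000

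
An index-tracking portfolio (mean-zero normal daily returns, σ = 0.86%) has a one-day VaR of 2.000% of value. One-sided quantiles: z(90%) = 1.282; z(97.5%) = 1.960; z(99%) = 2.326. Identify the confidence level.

Implied z = VaR/σ = 2.000 / 0.86 = 2.326.
This matches z(99%) = 2.326.

99%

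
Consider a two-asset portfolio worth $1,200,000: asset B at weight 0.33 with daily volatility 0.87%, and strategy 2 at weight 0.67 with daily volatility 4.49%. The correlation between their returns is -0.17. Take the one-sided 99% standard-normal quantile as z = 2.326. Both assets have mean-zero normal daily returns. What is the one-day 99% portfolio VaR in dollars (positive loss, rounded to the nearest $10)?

σ_p² = 0.33²·0.87² + 0.67²·4.49² + 2·-0.17·0.33·0.67·0.87·4.49 = 8.8386 (%²).
σ_p = √8.8386 = 2.973%.
VaR = 2.326 × 2.973% = 6.915%; on $1,200,000 that is $82,980.

$82,980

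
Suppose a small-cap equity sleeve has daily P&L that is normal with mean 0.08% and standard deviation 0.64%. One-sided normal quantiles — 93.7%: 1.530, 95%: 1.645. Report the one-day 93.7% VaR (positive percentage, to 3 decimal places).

VaR = −μ + z·σ = −(0.08%) + 1.530 × 0.64% = 0.899%.

0.899%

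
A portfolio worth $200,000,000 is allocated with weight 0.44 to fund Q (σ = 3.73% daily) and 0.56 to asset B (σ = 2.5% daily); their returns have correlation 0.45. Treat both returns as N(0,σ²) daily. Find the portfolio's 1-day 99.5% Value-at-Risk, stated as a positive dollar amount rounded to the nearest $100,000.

σ_p² = 0.44²·3.73² + 0.56²·2.5² + 2·0.45·0.44·0.56·3.73·2.5 = 6.7214 (%²).
σ_p = √6.7214 = 2.593%.
At 99.5%, z = 2.576.
VaR = 2.576 × 2.593% = 6.680%; on $200,000,000 that is $13,360,000.

$13,400,000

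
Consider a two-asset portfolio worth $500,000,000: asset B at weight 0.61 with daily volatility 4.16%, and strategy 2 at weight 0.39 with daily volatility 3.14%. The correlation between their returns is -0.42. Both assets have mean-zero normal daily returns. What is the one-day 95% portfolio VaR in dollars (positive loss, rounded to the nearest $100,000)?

$19,000,000

σ_p² = 0.61²·4.16² + 0.39²·3.14² + 2·-0.42·0.61·0.39·4.16·3.14 = 5.3287 (%²).
σ_p = √5.3287 = 2.308%.
At 95%, z = 1.645.
VaR = 1.645 × 2.308% = 3.797%; on $500,000,000 that is $18,985,000.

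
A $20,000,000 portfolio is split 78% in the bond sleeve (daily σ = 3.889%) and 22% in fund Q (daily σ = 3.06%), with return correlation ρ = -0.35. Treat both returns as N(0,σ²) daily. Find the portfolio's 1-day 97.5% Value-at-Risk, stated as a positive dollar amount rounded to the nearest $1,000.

σ_p² = 0.78²·3.889² + 0.22²·3.06² + 2·-0.35·0.78·0.22·3.889·3.06 = 8.2254 (%²).
σ_p = √8.2254 = 2.868%.
At 97.5%, z = 1.960.
VaR = 1.960 × 2.868% = 5.621%; on $20,000,000 that is $1,124,200.

$1,124,000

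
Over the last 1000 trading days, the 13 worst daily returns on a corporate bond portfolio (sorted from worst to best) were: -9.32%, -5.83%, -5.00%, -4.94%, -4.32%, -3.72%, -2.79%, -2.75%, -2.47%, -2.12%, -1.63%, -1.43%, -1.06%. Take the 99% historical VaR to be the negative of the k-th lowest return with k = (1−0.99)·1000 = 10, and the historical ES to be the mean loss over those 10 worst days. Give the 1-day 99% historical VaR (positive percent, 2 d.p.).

2.12%

k = 10; the 10th lowest return is -2.12%, so VaR = 2.12%.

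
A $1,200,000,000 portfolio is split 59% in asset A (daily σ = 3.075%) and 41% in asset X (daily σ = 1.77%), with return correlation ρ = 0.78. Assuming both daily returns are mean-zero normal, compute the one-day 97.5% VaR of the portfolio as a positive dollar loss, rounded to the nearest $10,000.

$56,990,000

σ_p² = 0.59²·3.075² + 0.41²·1.77² + 2·0.78·0.59·0.41·3.075·1.77 = 5.8720 (%²).
σ_p = √5.8720 = 2.423%.
At 97.5%, z = 1.960.
VaR = 1.960 × 2.423% = 4.749%; on $1,200,000,000 that is $56,988,000.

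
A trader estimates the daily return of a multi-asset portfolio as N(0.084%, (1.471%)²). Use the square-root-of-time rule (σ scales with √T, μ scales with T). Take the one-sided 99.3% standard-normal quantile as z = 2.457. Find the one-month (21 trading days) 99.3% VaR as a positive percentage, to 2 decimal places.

14.80%

σ_{21d} = 1.471% × √21 = 6.741%; μ_{21d} = 21 × 0.084% = 1.764%.
VaR = −(1.764%) + 2.457 × 6.741% = 14.799%.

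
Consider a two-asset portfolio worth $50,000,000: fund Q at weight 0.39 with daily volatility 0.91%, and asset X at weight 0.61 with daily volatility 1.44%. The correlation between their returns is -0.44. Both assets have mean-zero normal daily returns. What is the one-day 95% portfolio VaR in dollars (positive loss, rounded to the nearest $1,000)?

σ_p² = 0.39²·0.91² + 0.61²·1.44² + 2·-0.44·0.39·0.61·0.91·1.44 = 0.6232 (%²).
σ_p = √0.6232 = 0.789%.
At 95%, z = 1.645.
VaR = 1.645 × 0.789% = 1.298%; on $50,000,000 that is $649,000.

$649,000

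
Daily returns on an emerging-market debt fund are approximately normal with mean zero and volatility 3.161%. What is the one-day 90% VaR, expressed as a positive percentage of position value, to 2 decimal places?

4.05%

At 90% one-sided, z = 1.282.
VaR = z·σ = 1.282 × 3.161% = 4.052%.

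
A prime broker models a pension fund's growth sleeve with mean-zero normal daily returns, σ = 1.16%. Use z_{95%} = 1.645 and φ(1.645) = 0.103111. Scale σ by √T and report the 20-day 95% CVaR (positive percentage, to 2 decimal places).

10.70%

σ_{20d} = 1.16% × √20 = 5.188%.
ES multiplier = φ(z)/(1−α) = 0.103111/0.05 = 2.062.
ES = 5.188% × 2.062 = 10.698%.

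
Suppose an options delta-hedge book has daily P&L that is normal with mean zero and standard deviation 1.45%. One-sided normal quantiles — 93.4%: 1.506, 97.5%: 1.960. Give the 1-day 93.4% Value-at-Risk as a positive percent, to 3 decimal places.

2.184%

VaR = z·σ = 1.506 × 1.45% = 2.184%.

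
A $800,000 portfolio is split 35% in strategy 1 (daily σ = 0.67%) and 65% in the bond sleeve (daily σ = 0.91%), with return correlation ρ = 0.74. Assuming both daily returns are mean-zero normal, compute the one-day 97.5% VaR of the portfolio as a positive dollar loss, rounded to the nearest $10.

σ_p² = 0.35²·0.67² + 0.65²·0.91² + 2·0.74·0.35·0.65·0.67·0.91 = 0.6101 (%²).
σ_p = √0.6101 = 0.781%.
At 97.5%, z = 1.960.
VaR = 1.960 × 0.781% = 1.531%; on $800,000 that is $12,248.

$12,250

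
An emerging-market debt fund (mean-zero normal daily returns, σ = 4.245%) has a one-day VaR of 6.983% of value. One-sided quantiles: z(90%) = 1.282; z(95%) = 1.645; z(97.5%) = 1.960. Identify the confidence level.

95%

Implied z = VaR/σ = 6.983 / 4.245 = 1.645.
This matches z(95%) = 1.645.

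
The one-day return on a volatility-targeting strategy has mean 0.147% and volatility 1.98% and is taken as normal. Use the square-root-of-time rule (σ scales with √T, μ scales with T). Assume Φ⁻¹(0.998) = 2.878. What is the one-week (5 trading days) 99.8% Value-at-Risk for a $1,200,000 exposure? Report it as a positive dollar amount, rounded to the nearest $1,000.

σ_{5d} = 1.98% × √5 = 4.427%; μ_{5d} = 5 × 0.147% = 0.735%.
VaR = −(0.735%) + 2.878 × 4.427% = 12.006%.
On $1,200,000: 0.12006 × $1,200,000 = $144,072.

$144,000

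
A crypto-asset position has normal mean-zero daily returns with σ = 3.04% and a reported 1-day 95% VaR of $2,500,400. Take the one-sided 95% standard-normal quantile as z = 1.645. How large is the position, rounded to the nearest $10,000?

VaR as a fraction of value: z·σ = 1.645 × 3.04% = 5.0008%.
Position = $2,500,400 / 0.050008 = $50,000,000.

$50,000,000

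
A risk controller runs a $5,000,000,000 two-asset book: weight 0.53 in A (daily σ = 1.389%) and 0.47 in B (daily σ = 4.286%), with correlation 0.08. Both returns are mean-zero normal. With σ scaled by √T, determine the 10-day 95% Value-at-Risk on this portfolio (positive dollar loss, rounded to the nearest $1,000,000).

σ_p = √(0.53²·1.389² + 0.47²·4.286² + 2·0.08·0.53·0.47·1.389·4.286) = 2.199%.
σ_{10d} = 2.199% × √10 = 6.954%.
z(95%) = 1.645.
VaR = 1.645 × 6.954% = 11.439%; on $5,000,000,000 that is $571,950,000.

$572,000,000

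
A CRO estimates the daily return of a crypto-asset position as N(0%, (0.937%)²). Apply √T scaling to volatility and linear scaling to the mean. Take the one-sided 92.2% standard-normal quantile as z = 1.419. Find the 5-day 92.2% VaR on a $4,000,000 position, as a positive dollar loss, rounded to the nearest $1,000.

$119,000

σ_{5d} = 0.937% × √5 = 2.095%.
VaR = 1.419 × 2.095% = 2.973%.
On $4,000,000: 0.02973 × $4,000,000 = $118,920.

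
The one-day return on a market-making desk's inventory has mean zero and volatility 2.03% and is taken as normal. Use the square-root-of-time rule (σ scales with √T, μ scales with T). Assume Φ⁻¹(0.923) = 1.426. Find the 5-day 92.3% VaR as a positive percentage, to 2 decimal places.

σ_{5d} = 2.03% × √5 = 4.539%.
VaR = 1.426 × 4.539% = 6.473%.

6.47%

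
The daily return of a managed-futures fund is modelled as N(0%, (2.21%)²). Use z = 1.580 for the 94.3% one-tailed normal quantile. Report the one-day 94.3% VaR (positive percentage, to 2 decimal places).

3.49%

VaR = z·σ = 1.580 × 2.21% = 3.492%.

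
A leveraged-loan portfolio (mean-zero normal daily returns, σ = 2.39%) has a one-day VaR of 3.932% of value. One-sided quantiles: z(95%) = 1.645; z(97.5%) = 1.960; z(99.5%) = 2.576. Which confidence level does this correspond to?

95%

Implied z = VaR/σ = 3.932 / 2.39 = 1.645.
This matches z(95%) = 1.645.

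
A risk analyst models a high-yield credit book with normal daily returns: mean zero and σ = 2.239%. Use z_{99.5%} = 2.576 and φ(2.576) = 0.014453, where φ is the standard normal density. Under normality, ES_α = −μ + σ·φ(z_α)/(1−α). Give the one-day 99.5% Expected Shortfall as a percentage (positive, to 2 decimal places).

6.47%

Tail multiplier: φ(z)/(1−α) = 0.014453 / 0.005 = 2.891.
ES = 2.239% × 2.891 = 6.473%.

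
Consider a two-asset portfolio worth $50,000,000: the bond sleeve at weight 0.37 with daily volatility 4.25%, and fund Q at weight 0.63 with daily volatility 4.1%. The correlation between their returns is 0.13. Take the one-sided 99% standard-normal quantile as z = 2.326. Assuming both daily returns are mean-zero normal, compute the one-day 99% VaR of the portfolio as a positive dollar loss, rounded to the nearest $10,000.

σ_p² = 0.37²·4.25² + 0.63²·4.1² + 2·0.13·0.37·0.63·4.25·4.1 = 10.2007 (%²).
σ_p = √10.2007 = 3.194%.
VaR = 2.326 × 3.194% = 7.429%; on $50,000,000 that is $3,714,500.

$3,710,000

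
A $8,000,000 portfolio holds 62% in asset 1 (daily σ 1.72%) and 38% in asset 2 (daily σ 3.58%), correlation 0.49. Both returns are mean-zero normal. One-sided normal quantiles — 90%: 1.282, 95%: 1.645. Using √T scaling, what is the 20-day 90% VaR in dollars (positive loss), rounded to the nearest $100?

σ_p = √(0.62²·1.72² + 0.38²·3.58² + 2·0.49·0.62·0.38·1.72·3.58) = 2.100%.
σ_{20d} = 2.100% × √20 = 9.391%.
VaR = 1.282 × 9.391% = 12.039%; on $8,000,000 that is $963,120.

$963,100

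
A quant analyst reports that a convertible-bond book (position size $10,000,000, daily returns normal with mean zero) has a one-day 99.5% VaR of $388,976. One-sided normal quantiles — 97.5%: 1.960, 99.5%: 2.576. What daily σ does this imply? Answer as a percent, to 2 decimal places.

VaR as a fraction: $388,976 / $10,000,000 = 3.890%.
σ = VaR / z = 3.890% / 2.576 = 1.510%.

1.51%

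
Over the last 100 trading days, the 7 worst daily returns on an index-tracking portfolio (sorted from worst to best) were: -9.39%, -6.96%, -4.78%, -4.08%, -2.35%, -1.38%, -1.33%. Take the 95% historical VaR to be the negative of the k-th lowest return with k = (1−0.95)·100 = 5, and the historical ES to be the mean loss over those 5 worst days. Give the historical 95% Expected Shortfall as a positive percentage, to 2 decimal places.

The 5 worst returns sum to -27.56%.
ES = −(-27.56%) / 5 = 5.512% ≈ 5.51%.

5.51%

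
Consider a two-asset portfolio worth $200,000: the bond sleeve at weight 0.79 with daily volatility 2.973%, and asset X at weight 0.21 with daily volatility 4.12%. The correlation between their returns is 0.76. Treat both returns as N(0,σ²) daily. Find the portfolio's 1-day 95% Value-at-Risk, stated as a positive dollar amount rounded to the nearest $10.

$10,060

σ_p² = 0.79²·2.973² + 0.21²·4.12² + 2·0.76·0.79·0.21·2.973·4.12 = 9.3536 (%²).
σ_p = √9.3536 = 3.058%.
At 95%, z = 1.645.
VaR = 1.645 × 3.058% = 5.030%; on $200,000 that is $10,060.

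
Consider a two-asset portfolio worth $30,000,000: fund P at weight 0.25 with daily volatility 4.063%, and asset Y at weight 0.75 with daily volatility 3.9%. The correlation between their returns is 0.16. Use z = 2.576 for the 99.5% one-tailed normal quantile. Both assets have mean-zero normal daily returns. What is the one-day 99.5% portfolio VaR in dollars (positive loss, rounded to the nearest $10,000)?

σ_p² = 0.25²·4.063² + 0.75²·3.9² + 2·0.16·0.25·0.75·4.063·3.9 = 10.5381 (%²).
σ_p = √10.5381 = 3.246%.
VaR = 2.576 × 3.246% = 8.362%; on $30,000,000 that is $2,508,600.

$2,510,000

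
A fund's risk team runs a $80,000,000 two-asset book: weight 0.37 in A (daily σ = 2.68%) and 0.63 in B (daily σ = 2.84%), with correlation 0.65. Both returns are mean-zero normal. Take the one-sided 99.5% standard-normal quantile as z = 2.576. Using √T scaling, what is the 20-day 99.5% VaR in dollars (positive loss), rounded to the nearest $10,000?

σ_p = √(0.37²·2.68² + 0.63²·2.84² + 2·0.65·0.37·0.63·2.68·2.84) = 2.548%.
σ_{20d} = 2.548% × √20 = 11.395%.
VaR = 2.576 × 11.395% = 29.354%; on $80,000,000 that is $23,483,200.

$23,480,000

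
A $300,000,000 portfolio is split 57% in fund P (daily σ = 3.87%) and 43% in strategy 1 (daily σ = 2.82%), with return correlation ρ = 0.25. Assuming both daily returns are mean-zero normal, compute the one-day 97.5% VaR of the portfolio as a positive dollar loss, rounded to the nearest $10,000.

σ_p² = 0.57²·3.87² + 0.43²·2.82² + 2·0.25·0.57·0.43·3.87·2.82 = 7.6738 (%²).
σ_p = √7.6738 = 2.770%.
At 97.5%, z = 1.960.
VaR = 1.960 × 2.770% = 5.429%; on $300,000,000 that is $16,287,000.

$16,290,000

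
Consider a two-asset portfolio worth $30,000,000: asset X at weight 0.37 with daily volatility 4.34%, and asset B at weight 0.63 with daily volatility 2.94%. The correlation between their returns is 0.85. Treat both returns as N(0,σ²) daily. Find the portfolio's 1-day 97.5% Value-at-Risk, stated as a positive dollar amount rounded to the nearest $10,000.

$1,960,000

σ_p² = 0.37²·4.34² + 0.63²·2.94² + 2·0.85·0.37·0.63·4.34·2.94 = 11.0655 (%²).
σ_p = √11.0655 = 3.326%.
At 97.5%, z = 1.960.
VaR = 1.960 × 3.326% = 6.519%; on $30,000,000 that is $1,955,700.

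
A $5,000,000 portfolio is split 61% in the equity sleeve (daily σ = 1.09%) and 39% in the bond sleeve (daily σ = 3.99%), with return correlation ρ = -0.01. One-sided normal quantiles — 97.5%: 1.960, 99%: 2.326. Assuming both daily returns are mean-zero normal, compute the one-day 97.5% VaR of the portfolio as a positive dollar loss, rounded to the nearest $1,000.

σ_p² = 0.61²·1.09² + 0.39²·3.99² + 2·-0.01·0.61·0.39·1.09·3.99 = 2.8428 (%²).
σ_p = √2.8428 = 1.686%.
VaR = 1.960 × 1.686% = 3.305%; on $5,000,000 that is $165,250.

$165,000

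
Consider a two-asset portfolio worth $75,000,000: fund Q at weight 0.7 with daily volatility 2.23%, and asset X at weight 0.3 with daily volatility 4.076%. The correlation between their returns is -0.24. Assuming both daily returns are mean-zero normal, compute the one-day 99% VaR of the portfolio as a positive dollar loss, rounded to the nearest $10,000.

$3,030,000

σ_p² = 0.7²·2.23² + 0.3²·4.076² + 2·-0.24·0.7·0.3·2.23·4.076 = 3.0157 (%²).
σ_p = √3.0157 = 1.737%.
At 99%, z = 2.326.
VaR = 2.326 × 1.737% = 4.040%; on $75,000,000 that is $3,030,000.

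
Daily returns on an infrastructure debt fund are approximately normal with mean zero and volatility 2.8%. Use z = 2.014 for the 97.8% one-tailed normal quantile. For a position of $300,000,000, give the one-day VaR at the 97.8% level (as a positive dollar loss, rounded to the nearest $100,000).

VaR = z·σ = 2.014 × 2.8% = 5.639%.
On $300,000,000: 0.05639 × $300,000,000 = $16,917,000.

$16,900,000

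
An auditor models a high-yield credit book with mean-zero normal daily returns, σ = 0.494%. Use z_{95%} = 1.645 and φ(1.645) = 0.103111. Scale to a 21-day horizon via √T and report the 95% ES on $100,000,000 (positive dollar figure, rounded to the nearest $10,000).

$4,670,000

σ_{21d} = 0.494% × √21 = 2.264%.
ES multiplier = φ(z)/(1−α) = 0.103111/0.05 = 2.062.
ES = 2.264% × 2.062 = 4.668%; on $100,000,000: $4,668,000.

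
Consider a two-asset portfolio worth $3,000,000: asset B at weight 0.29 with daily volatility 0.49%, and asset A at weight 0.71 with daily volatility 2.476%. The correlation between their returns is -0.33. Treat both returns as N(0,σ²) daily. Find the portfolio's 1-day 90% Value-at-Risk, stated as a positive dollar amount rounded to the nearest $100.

$66,000

σ_p² = 0.29²·0.49² + 0.71²·2.476² + 2·-0.33·0.29·0.71·0.49·2.476 = 2.9457 (%²).
σ_p = √2.9457 = 1.716%.
At 90%, z = 1.282.
VaR = 1.282 × 1.716% = 2.200%; on $3,000,000 that is $66,000.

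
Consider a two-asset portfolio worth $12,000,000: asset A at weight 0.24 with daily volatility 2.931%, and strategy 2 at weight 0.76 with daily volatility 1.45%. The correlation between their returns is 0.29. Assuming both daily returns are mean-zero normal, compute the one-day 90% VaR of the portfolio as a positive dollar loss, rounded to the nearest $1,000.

σ_p² = 0.24²·2.931² + 0.76²·1.45² + 2·0.29·0.24·0.76·2.931·1.45 = 2.1588 (%²).
σ_p = √2.1588 = 1.469%.
At 90%, z = 1.282.
VaR = 1.282 × 1.469% = 1.883%; on $12,000,000 that is $225,960.

$226,000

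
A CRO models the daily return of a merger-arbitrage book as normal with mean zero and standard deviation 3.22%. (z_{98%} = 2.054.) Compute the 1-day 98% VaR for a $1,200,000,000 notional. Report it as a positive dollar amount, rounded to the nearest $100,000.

$79,400,000

VaR = z·σ = 2.054 × 3.22% = 6.614%.
On $1,200,000,000: 0.06614 × $1,200,000,000 = $79,368,000.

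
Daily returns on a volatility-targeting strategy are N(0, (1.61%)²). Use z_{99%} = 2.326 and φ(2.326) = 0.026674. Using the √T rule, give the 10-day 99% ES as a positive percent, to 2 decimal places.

σ_{10d} = 1.61% × √10 = 5.091%.
ES multiplier = φ(z)/(1−α) = 0.026674/0.01 = 2.667.
ES = 5.091% × 2.667 = 13.578%.

13.58%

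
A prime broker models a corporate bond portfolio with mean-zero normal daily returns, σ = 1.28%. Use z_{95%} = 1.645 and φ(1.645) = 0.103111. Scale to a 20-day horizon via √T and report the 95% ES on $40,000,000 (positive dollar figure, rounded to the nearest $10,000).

σ_{20d} = 1.28% × √20 = 5.724%.
ES multiplier = φ(z)/(1−α) = 0.103111/0.05 = 2.062.
ES = 5.724% × 2.062 = 11.803%; on $40,000,000: $4,721,200.

$4,720,000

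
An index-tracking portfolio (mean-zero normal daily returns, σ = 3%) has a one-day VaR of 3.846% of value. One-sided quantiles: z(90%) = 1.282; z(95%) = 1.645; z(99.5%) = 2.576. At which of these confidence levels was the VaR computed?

Implied z = VaR/σ = 3.846 / 3 = 1.282.
This matches z(90%) = 1.282.

90%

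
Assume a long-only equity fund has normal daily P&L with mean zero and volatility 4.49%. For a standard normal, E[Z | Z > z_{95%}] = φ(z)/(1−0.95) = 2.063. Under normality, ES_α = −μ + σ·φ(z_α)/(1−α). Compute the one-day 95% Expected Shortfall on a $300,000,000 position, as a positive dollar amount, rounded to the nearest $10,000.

ES = 4.49% × 2.063 = 9.263%.
On $300,000,000: 0.09263 × $300,000,000 = $27,789,000.

$27,790,000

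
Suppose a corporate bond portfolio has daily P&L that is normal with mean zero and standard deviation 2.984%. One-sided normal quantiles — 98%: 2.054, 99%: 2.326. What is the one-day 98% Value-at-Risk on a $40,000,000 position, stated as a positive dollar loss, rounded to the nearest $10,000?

$2,450,000

VaR = z·σ = 2.054 × 2.984% = 6.129%.
On $40,000,000: 0.06129 × $40,000,000 = $2,451,600.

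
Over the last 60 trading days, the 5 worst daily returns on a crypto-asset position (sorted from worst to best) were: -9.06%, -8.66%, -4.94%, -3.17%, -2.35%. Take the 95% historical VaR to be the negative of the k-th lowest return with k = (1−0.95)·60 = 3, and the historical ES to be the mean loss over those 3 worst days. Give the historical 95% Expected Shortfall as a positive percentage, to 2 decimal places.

7.55%

The 3 worst returns sum to -22.66%.
ES = −(-22.66%) / 3 = 7.5533…% ≈ 7.55%.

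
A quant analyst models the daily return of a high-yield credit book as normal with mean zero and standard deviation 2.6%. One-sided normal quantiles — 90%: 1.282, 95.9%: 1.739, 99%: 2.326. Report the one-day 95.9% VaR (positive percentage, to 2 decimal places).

VaR = z·σ = 1.739 × 2.6% = 4.521%.

4.52%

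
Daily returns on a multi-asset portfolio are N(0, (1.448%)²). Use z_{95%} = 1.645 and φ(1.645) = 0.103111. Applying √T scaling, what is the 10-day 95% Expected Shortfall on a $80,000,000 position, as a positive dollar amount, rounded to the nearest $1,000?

σ_{10d} = 1.448% × √10 = 4.579%.
ES multiplier = φ(z)/(1−α) = 0.103111/0.05 = 2.062.
ES = 4.579% × 2.062 = 9.442%; on $80,000,000: $7,553,600.

$7,554,000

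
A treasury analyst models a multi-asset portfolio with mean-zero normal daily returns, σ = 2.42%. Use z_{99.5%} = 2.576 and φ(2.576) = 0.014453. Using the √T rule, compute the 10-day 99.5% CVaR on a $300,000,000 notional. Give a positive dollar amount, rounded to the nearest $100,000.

σ_{10d} = 2.42% × √10 = 7.653%.
ES multiplier = φ(z)/(1−α) = 0.014453/0.005 = 2.891.
ES = 7.653% × 2.891 = 22.125%; on $300,000,000: $66,375,000.

$66,400,000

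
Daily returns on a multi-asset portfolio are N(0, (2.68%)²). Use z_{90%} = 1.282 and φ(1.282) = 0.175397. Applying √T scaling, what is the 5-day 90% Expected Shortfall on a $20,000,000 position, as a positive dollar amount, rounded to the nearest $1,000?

$2,102,000

σ_{5d} = 2.68% × √5 = 5.993%.
ES multiplier = φ(z)/(1−α) = 0.175397/0.1 = 1.754.
ES = 5.993% × 1.754 = 10.512%; on $20,000,000: $2,102,400.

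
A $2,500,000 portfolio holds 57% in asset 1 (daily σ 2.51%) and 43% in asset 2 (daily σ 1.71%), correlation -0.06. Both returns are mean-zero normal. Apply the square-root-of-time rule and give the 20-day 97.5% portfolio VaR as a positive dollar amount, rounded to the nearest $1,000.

$344,000

σ_p = √(0.57²·2.51² + 0.43²·1.71² + 2·-0.06·0.57·0.43·2.51·1.71) = 1.569%.
σ_{20d} = 1.569% × √20 = 7.017%.
z(97.5%) = 1.960.
VaR = 1.960 × 7.017% = 13.753%; on $2,500,000 that is $343,825.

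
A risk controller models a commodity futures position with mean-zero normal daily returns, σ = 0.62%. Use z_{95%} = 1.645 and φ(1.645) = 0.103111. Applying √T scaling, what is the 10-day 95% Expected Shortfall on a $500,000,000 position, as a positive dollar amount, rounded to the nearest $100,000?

$20,200,000

σ_{10d} = 0.62% × √10 = 1.961%.
ES multiplier = φ(z)/(1−α) = 0.103111/0.05 = 2.062.
ES = 1.961% × 2.062 = 4.044%; on $500,000,000: $20,220,000.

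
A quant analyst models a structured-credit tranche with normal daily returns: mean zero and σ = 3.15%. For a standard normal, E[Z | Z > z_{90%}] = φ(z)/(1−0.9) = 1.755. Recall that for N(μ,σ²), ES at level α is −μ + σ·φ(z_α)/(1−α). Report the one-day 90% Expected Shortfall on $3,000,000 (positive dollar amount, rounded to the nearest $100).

ES = 3.15% × 1.755 = 5.528%.
On $3,000,000: 0.05528 × $3,000,000 = $165,840.

$165,800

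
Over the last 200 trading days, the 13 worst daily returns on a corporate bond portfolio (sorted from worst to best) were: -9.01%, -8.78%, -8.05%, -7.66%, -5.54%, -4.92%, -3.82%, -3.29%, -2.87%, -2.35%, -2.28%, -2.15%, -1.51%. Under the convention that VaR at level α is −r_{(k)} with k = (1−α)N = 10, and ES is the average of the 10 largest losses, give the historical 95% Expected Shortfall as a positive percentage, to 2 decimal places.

The 10 worst returns sum to -56.29%.
ES = −(-56.29%) / 10 = 5.629% ≈ 5.63%.

5.63%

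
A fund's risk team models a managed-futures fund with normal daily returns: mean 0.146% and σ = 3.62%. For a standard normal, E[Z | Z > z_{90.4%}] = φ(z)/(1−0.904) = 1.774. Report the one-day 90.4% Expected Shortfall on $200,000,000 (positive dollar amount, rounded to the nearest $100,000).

ES = −(0.146%) + 3.62% × 1.774 = 6.276%.
On $200,000,000: 0.06276 × $200,000,000 = $12,552,000.

$12,600,000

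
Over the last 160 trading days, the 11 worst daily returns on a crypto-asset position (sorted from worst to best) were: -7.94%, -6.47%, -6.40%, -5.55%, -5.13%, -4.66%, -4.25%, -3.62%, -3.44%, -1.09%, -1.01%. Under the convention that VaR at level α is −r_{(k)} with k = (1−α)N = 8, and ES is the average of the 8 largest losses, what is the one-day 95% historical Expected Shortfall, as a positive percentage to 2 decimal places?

The 8 worst returns sum to -44.02%.
ES = −(-44.02%) / 8 = 5.5025% ≈ 5.50%.

5.50%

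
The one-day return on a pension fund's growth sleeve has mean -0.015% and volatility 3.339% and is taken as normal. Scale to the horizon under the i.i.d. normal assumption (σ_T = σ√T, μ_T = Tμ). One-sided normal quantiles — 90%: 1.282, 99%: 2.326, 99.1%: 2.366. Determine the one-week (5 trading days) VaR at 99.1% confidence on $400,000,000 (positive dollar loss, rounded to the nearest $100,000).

σ_{5d} = 3.339% × √5 = 7.466%; μ_{5d} = 5 × -0.015% = -0.075%.
VaR = −(-0.075%) + 2.366 × 7.466% = 17.740%.
On $400,000,000: 0.17740 × $400,000,000 = $70,960,000.

$71,000,000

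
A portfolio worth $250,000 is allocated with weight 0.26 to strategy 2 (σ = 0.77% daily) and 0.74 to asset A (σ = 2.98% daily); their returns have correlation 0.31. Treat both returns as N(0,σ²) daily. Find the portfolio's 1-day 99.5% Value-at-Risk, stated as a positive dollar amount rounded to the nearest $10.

$14,650

σ_p² = 0.26²·0.77² + 0.74²·2.98² + 2·0.31·0.26·0.74·0.77·2.98 = 5.1767 (%²).
σ_p = √5.1767 = 2.275%.
At 99.5%, z = 2.576.
VaR = 2.576 × 2.275% = 5.860%; on $250,000 that is $14,650.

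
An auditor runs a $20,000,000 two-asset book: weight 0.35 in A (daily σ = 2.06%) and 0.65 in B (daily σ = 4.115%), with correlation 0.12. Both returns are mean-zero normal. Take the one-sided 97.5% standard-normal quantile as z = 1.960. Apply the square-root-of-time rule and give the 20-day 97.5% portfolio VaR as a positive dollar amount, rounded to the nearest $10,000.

σ_p = √(0.35²·2.06² + 0.65²·4.115² + 2·0.12·0.35·0.65·2.06·4.115) = 2.853%.
σ_{20d} = 2.853% × √20 = 12.759%.
VaR = 1.960 × 12.759% = 25.008%; on $20,000,000 that is $5,001,600.

$5,000,000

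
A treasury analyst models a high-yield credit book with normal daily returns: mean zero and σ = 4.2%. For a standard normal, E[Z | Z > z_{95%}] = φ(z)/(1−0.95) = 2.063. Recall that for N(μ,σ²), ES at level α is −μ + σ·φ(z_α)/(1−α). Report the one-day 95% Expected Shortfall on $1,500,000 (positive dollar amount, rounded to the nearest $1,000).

$130,000

ES = 4.2% × 2.063 = 8.665%.
On $1,500,000: 0.08665 × $1,500,000 = $129,975.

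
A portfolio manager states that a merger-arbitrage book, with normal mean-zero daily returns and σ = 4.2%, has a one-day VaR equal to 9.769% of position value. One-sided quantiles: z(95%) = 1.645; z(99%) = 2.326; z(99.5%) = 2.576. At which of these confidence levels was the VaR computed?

Implied z = VaR/σ = 9.769 / 4.2 = 2.326.
This matches z(99%) = 2.326.

99%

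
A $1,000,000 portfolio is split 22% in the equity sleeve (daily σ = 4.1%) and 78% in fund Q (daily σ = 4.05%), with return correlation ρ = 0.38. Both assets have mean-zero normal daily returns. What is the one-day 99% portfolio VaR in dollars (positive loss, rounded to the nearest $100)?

$83,700

σ_p² = 0.22²·4.1² + 0.78²·4.05² + 2·0.38·0.22·0.78·4.1·4.05 = 12.9584 (%²).
σ_p = √12.9584 = 3.600%.
At 99%, z = 2.326.
VaR = 2.326 × 3.600% = 8.374%; on $1,000,000 that is $83,740.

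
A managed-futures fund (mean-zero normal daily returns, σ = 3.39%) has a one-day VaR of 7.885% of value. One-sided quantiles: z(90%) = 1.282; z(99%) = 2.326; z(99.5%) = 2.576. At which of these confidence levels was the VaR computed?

Implied z = VaR/σ = 7.885 / 3.39 = 2.326.
This matches z(99%) = 2.326.

99%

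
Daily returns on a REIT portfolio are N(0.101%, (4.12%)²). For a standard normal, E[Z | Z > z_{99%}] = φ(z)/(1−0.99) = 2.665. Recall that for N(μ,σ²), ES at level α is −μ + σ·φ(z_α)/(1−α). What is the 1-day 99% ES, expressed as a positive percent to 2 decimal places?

ES = −(0.101%) + 4.12% × 2.665 = 10.879%.

10.88%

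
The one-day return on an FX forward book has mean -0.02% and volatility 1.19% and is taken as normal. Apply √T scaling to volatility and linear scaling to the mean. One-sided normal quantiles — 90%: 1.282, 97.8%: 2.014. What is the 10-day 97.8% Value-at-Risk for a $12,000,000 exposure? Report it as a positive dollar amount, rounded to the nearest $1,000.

$933,000

σ_{10d} = 1.19% × √10 = 3.763%; μ_{10d} = 10 × -0.02% = -0.200%.
VaR = −(-0.200%) + 2.014 × 3.763% = 7.779%.
On $12,000,000: 0.07779 × $12,000,000 = $933,480.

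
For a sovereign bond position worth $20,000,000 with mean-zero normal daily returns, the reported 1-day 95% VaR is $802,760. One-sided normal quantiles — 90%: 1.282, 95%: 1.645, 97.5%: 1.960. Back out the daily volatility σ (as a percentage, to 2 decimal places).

VaR as a fraction: $802,760 / $20,000,000 = 4.014%.
σ = VaR / z = 4.014% / 1.645 = 2.440%.

2.44%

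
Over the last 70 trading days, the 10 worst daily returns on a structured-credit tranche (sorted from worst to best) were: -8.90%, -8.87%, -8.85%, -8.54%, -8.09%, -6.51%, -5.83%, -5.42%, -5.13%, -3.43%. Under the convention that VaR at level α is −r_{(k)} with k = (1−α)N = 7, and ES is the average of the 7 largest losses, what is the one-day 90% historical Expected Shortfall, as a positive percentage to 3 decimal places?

7.941%

The 7 worst returns sum to -55.59%.
ES = −(-55.59%) / 7 = 7.9414…% ≈ 7.941%.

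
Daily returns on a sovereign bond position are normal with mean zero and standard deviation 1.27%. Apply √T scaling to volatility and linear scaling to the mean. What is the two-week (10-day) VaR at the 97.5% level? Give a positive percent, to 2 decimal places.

7.87%

At 97.5%, z = 1.960.
σ_{10d} = 1.27% × √10 = 4.016%.
VaR = 1.960 × 4.016% = 7.871%.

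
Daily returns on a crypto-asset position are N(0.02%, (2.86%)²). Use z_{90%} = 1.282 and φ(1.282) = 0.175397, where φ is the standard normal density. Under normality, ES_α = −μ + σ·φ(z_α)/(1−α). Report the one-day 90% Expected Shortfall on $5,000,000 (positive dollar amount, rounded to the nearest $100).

$249,800

Tail multiplier: φ(z)/(1−α) = 0.175397 / 0.1 = 1.754.
ES = −(0.02%) + 2.86% × 1.754 = 4.996%.
On $5,000,000: 0.04996 × $5,000,000 = $249,800.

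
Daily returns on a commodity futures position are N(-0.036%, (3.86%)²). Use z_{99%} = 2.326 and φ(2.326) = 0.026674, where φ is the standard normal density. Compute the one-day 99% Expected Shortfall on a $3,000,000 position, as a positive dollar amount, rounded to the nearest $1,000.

$310,000

Tail multiplier: φ(z)/(1−α) = 0.026674 / 0.01 = 2.667.
ES = −(-0.036%) + 3.86% × 2.667 = 10.331%.
On $3,000,000: 0.10331 × $3,000,000 = $309,930.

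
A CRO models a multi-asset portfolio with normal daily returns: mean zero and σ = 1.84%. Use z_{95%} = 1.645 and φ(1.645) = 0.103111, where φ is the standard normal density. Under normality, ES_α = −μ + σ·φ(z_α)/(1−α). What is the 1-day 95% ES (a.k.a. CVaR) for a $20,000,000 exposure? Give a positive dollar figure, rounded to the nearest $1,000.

Tail multiplier: φ(z)/(1−α) = 0.103111 / 0.05 = 2.062.
ES = 1.84% × 2.062 = 3.794%.
On $20,000,000: 0.03794 × $20,000,000 = $758,800.

$759,000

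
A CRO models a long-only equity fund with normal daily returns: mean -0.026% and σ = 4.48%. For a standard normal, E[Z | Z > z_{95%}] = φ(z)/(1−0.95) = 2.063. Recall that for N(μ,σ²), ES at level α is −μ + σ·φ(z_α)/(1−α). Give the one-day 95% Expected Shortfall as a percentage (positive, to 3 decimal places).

ES = −(-0.026%) + 4.48% × 2.063 = 9.268%.

9.268%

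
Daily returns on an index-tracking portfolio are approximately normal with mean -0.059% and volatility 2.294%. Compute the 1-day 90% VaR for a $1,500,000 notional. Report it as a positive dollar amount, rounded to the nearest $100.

$45,000

At 90% one-sided, z = 1.282.
VaR = −μ + z·σ = −(-0.059%) + 1.282 × 2.294% = 3.000%.
On $1,500,000: 0.03000 × $1,500,000 = $45,000.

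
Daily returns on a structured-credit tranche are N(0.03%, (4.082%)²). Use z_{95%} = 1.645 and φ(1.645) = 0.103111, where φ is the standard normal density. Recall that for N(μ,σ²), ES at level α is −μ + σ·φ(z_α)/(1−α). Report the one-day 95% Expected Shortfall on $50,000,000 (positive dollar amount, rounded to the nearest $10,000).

$4,190,000

Tail multiplier: φ(z)/(1−α) = 0.103111 / 0.05 = 2.062.
ES = −(0.03%) + 4.082% × 2.062 = 8.387%.
On $50,000,000: 0.08387 × $50,000,000 = $4,193,500.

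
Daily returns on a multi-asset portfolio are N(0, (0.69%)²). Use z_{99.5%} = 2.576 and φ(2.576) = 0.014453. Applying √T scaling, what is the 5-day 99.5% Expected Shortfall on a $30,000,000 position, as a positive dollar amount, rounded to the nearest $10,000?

$1,340,000

σ_{5d} = 0.69% × √5 = 1.543%.
ES multiplier = φ(z)/(1−α) = 0.014453/0.005 = 2.891.
ES = 1.543% × 2.891 = 4.461%; on $30,000,000: $1,338,300.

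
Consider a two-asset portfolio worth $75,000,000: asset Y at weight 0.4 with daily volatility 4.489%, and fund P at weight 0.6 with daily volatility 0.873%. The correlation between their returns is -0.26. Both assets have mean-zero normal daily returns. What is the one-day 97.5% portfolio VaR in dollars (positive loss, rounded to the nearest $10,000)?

σ_p² = 0.4²·4.489² + 0.6²·0.873² + 2·-0.26·0.4·0.6·4.489·0.873 = 3.0095 (%²).
σ_p = √3.0095 = 1.735%.
At 97.5%, z = 1.960.
VaR = 1.960 × 1.735% = 3.401%; on $75,000,000 that is $2,550,750.

$2,550,000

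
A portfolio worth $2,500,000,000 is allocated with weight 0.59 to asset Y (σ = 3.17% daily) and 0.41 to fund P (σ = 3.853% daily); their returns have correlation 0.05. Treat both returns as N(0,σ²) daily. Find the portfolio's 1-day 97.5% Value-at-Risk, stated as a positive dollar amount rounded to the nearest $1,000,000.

σ_p² = 0.59²·3.17² + 0.41²·3.853² + 2·0.05·0.59·0.41·3.17·3.853 = 6.2890 (%²).
σ_p = √6.2890 = 2.508%.
At 97.5%, z = 1.960.
VaR = 1.960 × 2.508% = 4.916%; on $2,500,000,000 that is $122,900,000.

$123,000,000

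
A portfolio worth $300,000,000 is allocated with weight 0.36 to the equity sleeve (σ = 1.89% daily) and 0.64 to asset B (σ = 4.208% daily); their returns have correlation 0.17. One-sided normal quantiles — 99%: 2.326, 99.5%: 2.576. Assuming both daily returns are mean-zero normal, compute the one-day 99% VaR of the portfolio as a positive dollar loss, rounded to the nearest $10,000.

σ_p² = 0.36²·1.89² + 0.64²·4.208² + 2·0.17·0.36·0.64·1.89·4.208 = 8.3389 (%²).
σ_p = √8.3389 = 2.888%.
VaR = 2.326 × 2.888% = 6.717%; on $300,000,000 that is $20,151,000.

$20,150,000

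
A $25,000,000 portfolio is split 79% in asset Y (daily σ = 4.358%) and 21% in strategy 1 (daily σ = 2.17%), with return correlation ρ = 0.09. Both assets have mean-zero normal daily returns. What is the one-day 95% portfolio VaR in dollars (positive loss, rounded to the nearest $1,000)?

σ_p² = 0.79²·4.358² + 0.21²·2.17² + 2·0.09·0.79·0.21·4.358·2.17 = 12.3431 (%²).
σ_p = √12.3431 = 3.513%.
At 95%, z = 1.645.
VaR = 1.645 × 3.513% = 5.779%; on $25,000,000 that is $1,444,750.

$1,445,000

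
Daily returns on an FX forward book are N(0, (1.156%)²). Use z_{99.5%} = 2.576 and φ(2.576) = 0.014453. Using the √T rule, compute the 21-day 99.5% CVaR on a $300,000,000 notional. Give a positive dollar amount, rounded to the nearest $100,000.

σ_{21d} = 1.156% × √21 = 5.297%.
ES multiplier = φ(z)/(1−α) = 0.014453/0.005 = 2.891.
ES = 5.297% × 2.891 = 15.314%; on $300,000,000: $45,942,000.

$45,900,000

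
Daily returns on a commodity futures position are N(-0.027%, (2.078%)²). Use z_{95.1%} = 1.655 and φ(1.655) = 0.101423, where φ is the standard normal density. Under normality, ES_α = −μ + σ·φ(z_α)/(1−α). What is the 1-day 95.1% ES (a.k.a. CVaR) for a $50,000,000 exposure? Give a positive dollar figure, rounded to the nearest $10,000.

Tail multiplier: φ(z)/(1−α) = 0.101423 / 0.049 = 2.070.
ES = −(-0.027%) + 2.078% × 2.070 = 4.328%.
On $50,000,000: 0.04328 × $50,000,000 = $2,164,000.

$2,160,000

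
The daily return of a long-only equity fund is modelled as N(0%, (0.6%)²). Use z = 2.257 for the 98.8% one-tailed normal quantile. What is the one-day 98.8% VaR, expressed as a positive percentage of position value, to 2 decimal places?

1.35%

VaR = z·σ = 2.257 × 0.6% = 1.354%.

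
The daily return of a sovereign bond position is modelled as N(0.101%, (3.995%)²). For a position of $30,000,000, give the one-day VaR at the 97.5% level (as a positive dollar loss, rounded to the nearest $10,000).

$2,320,000

At 97.5% one-sided, z = 1.960.
VaR = −μ + z·σ = −(0.101%) + 1.960 × 3.995% = 7.729%.
On $30,000,000: 0.07729 × $30,000,000 = $2,318,700.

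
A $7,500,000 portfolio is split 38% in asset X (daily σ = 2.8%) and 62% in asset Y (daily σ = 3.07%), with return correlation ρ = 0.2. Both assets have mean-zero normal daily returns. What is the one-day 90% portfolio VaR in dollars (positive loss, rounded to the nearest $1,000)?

$227,000

σ_p² = 0.38²·2.8² + 0.62²·3.07² + 2·0.2·0.38·0.62·2.8·3.07 = 5.5651 (%²).
σ_p = √5.5651 = 2.359%.
At 90%, z = 1.282.
VaR = 1.282 × 2.359% = 3.024%; on $7,500,000 that is $226,800.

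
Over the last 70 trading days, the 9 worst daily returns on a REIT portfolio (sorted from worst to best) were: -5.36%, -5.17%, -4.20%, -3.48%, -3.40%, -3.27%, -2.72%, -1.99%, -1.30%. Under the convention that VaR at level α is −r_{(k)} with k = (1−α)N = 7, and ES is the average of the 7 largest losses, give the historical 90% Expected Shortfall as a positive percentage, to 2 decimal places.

3.94%

The 7 worst returns sum to -27.60%.
ES = −(-27.60%) / 7 = 3.9428…% ≈ 3.94%.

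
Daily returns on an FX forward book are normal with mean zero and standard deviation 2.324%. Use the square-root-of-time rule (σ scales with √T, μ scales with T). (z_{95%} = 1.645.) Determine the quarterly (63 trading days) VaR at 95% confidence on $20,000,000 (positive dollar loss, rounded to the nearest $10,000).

σ_{63d} = 2.324% × √63 = 18.446%.
VaR = 1.645 × 18.446% = 30.344%.
On $20,000,000: 0.30344 × $20,000,000 = $6,068,800.

$6,070,000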